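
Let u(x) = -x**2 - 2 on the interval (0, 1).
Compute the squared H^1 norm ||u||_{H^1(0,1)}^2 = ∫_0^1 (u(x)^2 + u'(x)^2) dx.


||u||_{H^1}^2 = 103/15

The H^1 norm (squared) on an interval (0, L) is
  ||u||_{H^1}^2 = ∫_0^L u(x)^2 dx + ∫_0^L u'(x)^2 dx.
Compute u'(x) = -2*x.
Then u(x)^2 = x**4 + 4*x**2 + 4 and u'(x)^2 = 4*x**2.
Integrate each monomial from 0 to 1 using ∫_0^1 c·x^n dx = c·1^(n+1)/(n+1):
  ∫_0^1 u(x)^2 dx = ∫_0^1 (x^4 + 4*x^2 + 4) dx. Term by term:
    ∫_0^1 x^4 dx = 1/5;  ∫_0^1 4*x^2 dx = 4/3;  ∫_0^1 4 dx = 4.
  Sum: 1/5 + 4/3 + 4 = 83/15.
  ∫_0^1 u'(x)^2 dx = ∫_0^1 (4*x^2) dx. Term by term:
    ∫_0^1 4*x^2 dx = 4/3.
Adding: ||u||_{H^1}^2 = 83/15 + 4/3 = 103/15.


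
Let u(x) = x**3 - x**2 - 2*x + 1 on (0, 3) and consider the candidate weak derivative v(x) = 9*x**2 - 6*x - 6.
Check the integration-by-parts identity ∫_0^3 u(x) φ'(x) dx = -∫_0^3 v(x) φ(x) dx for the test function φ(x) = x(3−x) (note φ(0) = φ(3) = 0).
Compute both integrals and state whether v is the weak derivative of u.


LHS = -279/20, RHS = -837/20. No, v is not the weak derivative of u.

u(x) = x**3 - x**2 - 2*x + 1, classical derivative u'(x) = 3*x**2 - 2*x - 2.
φ(x) = x(3−x), so φ'(x) = 3 - 2*x.
Note φ(0) = φ(3) = 0, so the boundary term u·φ vanishes.
LHS = ∫_0^3 u(x) φ'(x) dx = ∫_0^3 (-2*x^4 + 5*x^3 + x^2 - 8*x + 3) dx. Term by term:
  ∫_0^3 -2*x^4 dx = -486/5;  ∫_0^3 5*x^3 dx = 405/4;  ∫_0^3 x^2 dx = 9;
  ∫_0^3 -8*x dx = -36;  ∫_0^3 3 dx = 9.
Sum: -486/5 + 405/4 + 9 − 36 + 9 = -279/20.
So LHS = -279/20.
∫_0^3 v(x) φ(x) dx = ∫_0^3 (-9*x^4 + 33*x^3 - 12*x^2 - 18*x) dx. Term by term:
  ∫_0^3 -9*x^4 dx = -2187/5;  ∫_0^3 33*x^3 dx = 2673/4;  ∫_0^3 -12*x^2 dx = -108;
  ∫_0^3 -18*x dx = -81.
Sum: -2187/5 + 2673/4 − 108 − 81 = 837/20.
So RHS = -∫_0^3 v(x) φ(x) dx = -837/20.
LHS − RHS = 279/10 ≠ 0, so the identity fails.
(For a valid weak derivative the identity must hold for EVERY test function, in particular this one. The failure shows v is NOT the weak derivative of u.)
Correct weak derivative would be u'(x) = 3*x**2 - 2*x - 2.


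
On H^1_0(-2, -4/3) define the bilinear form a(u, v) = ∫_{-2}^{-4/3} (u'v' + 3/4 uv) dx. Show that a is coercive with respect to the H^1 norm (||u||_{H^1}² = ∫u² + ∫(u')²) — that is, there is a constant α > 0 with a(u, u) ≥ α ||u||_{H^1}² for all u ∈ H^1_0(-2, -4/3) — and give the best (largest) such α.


α = 3*(1 + 3*π^2)/(4 + 9*π^2)

Coercivity of a(·,·) on H^1_0(-2, -4/3) means a(u, u) ≥ α ||u||_{H^1}² for every u ∈ H^1_0.
The interval has length L = 2/3, and Poincaré/coercivity depend only on L. Here a(u, u) = ∫(u')² + (3/4)·∫u².
Here 0 < c = 3/4 < 1. The condition a(u,u) ≥ α||u||_{H^1}² reads (1−α)∫(u')² ≥ (α−c)∫u². Any admissible α is ≤ 1 (rapidly oscillating u have ∫u²/∫(u')² → 0), and α = 1 would force 0 ≥ (1−c)∫u², impossible since c < 1; so 1−α > 0. By the sharp Poincaré inequality on H^1_0 of an interval of length L, ∫(u')² ≥ (π/L)²∫u² with equality for the first sine mode sin(π(x−x₀)/L) (x₀ the left endpoint), so the inequality holds for all u iff (1−α)(π/L)² ≥ α − c, i.e. α ≤ ((π/L)² + c)/((π/L)² + 1) = (1 + c(L/π)²)/(1 + (L/π)²). With (π/L)² = 9*π^2/4 and c = 3/4, the largest admissible constant is α = ((π/L)² + c)/((π/L)² + 1).
Simplifying, α = 3*(1 + 3*π^2)/(4 + 9*π^2).


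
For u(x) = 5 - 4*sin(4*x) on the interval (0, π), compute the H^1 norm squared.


||u||_{H^1(0,π)}^2 = 161*π

u'(x) = -16*cos(4*x).
Expand u² and (u')² and integrate term by term on (0, π), using: for integers n ≥ 1, ∫_0^π sin²(nx) dx = ∫_0^π cos²(nx) dx = π/2; for n ≠ n', ∫_0^π sin(nx)sin(n'x) dx = ∫_0^π cos(nx)cos(n'x) dx = 0; and by product-to-sum, ∫_0^π sin(nx)cos(n'x) dx = ½∫_0^π [sin((n+n')x) + sin((n−n')x)] dx, which is 0 when n+n' is even and 2n/(n²−n'²) when n+n' is odd (it need not vanish on (0, π)). For the constant mode: ∫_0^π 1 dx = π, ∫_0^π cos(nx) dx = 0, ∫_0^π sin(nx) dx = (1−(−1)^n)/n.
  u² squared terms: (5)²·∫1 dx = 25·π = 25*π;  (-4)²·∫sin(4x)² dx = 16·π/2 = 8*π.
  u² cross terms: 2·(5)·(-4)·∫1·sin(4x) dx = -40·(0) = 0.
  So ∫_0^π u² dx = 25*π + 8*π + 0 = 33*π.
  (u')² squared terms: (-16)²·∫cos(4x)² dx = 256·π/2 = 128*π.
  So ∫_0^π (u')² dx = 128*π.
||u||_{H^1}^2 = (33*π) + (128*π) = 161*π.


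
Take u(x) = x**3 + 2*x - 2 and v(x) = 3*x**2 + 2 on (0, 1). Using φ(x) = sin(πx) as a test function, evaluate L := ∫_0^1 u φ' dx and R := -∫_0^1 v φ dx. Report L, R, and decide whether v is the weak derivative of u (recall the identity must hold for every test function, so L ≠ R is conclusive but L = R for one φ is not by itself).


LHS = -7/π + 12/π^3, RHS = -7/π + 12/π^3. Yes, v = u' weakly.

u(x) = x**3 + 2*x - 2, classical derivative u'(x) = 3*x**2 + 2.
φ(x) = sin(πx), so φ'(x) = π*cos(π*x).
Note φ(0) = φ(1) = 0, so the boundary term u·φ vanishes.
LHS = ∫_0^1 u(x) φ'(x) dx = ∫_0^1 (π*x^3*cos(π*x) + 2*π*x*cos(π*x) - 2*π*cos(π*x)) dx. Term by term:
  ∫_0^1 -2*π*cos(π*x) dx = 0;  ∫_0^1 π*x^3*cos(π*x) dx = -3/π + 12/π^3;  ∫_0^1 2*π*x*cos(π*x) dx = -4/π.
Sum: 0 + -3/π + 12/π^3 − 4/π = -7/π + 12/π^3.
So LHS = -7/π + 12/π^3.
∫_0^1 v(x) φ(x) dx = ∫_0^1 (3*x^2*sin(π*x) + 2*sin(π*x)) dx. Term by term:
  ∫_0^1 2*sin(π*x) dx = 4/π;  ∫_0^1 3*x^2*sin(π*x) dx = -12/π^3 + 3/π.
Sum: 4/π + -12/π^3 + 3/π = -12/π^3 + 7/π.
So RHS = -∫_0^1 v(x) φ(x) dx = -7/π + 12/π^3.
LHS = RHS, so the identity holds for this test φ.
Moreover u is smooth here and v(x) = u'(x) = 3*x**2 + 2 pointwise, so the identity holds for every test function. Hence v is the weak derivative of u.


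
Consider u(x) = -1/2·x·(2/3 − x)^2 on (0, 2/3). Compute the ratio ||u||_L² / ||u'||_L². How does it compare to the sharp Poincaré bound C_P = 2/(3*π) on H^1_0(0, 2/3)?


||u||_L² / ||u'||_L² = sqrt(14)/21 < C_P = 2/(3*π).

u(x) = -1/2·x·(2/3 − x)^2, so u'(x) = (2 - 9*x)*(3*x - 2)/18.
u(x) = -1/2·x·(2/3 − x)^2 vanishes at x = 0 and x = 2/3, so u ∈ H^1_0(0, 2/3). Differentiate via the product rule and integrate the resulting polynomials term by term.
  ∫_0^2/3 u² dx = ∫_0^2/3 (x^6/4 - 2*x^5/3 + 2*x^4/3 - 8*x^3/27 + 4*x^2/81) dx. Term by term:
    ∫_0^2/3 x^6/4 dx = 32/15309;  ∫_0^2/3 -2*x^5/3 dx = -64/6561;  ∫_0^2/3 2*x^4/3 dx = 64/3645;
    ∫_0^2/3 -8*x^3/27 dx = -32/2187;  ∫_0^2/3 4*x^2/81 dx = 32/6561.
  Sum: 32/15309 − 64/6561 + 64/3645 − 32/2187 + 32/6561 = 32/229635.
  ∫_0^2/3 (u')² dx = ∫_0^2/3 (9*x^4/4 - 4*x^3 + 22*x^2/9 - 16*x/27 + 4/81) dx. Term by term:
    ∫_0^2/3 9*x^4/4 dx = 8/135;  ∫_0^2/3 -4*x^3 dx = -16/81;  ∫_0^2/3 22*x^2/9 dx = 176/729;
    ∫_0^2/3 -16*x/27 dx = -32/243;  ∫_0^2/3 4/81 dx = 8/243.
  Sum: 8/135 − 16/81 + 176/729 − 32/243 + 8/243 = 16/3645.
∫_0^2/3 u² dx = 32/229635, so ||u||_L² = 4*sqrt(70)/2835.
∫_0^2/3 (u')² dx = 16/3645, so ||u'||_L² = 4*sqrt(5)/135.
Ratio ||u||_L² / ||u'||_L² = sqrt(14)/21.
Sharp Poincaré constant on H^1_0(0, 2/3) is C_P = L/π = 2/(3*π), achieved by sin(3*π/2·x).
A polynomial bump cannot attain the sharp Poincaré constant (only the first sine eigenfunction does), so the ratio is strictly less than C_P, consistent with ||u||_L² ≤ C_P ||u'||_L².


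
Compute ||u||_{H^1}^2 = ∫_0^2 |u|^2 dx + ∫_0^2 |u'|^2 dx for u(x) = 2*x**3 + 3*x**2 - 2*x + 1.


||u||_{H^1}^2 = 74194/105

The H^1 norm (squared) on an interval (0, L) is
  ||u||_{H^1}^2 = ∫_0^L u(x)^2 dx + ∫_0^L u'(x)^2 dx.
Compute u'(x) = 6*x**2 + 6*x - 2.
Then u(x)^2 = 4*x**6 + 12*x**5 + x**4 - 8*x**3 + 10*x**2 - 4*x + 1 and u'(x)^2 = 36*x**4 + 72*x**3 + 12*x**2 - 24*x + 4.
Integrate each monomial from 0 to 2 using ∫_0^2 c·x^n dx = c·2^(n+1)/(n+1):
  ∫_0^2 u(x)^2 dx = ∫_0^2 (4*x^6 + 12*x^5 + x^4 - 8*x^3 + 10*x^2 - 4*x + 1) dx. Term by term:
    ∫_0^2 4*x^6 dx = 512/7;  ∫_0^2 12*x^5 dx = 128;  ∫_0^2 x^4 dx = 32/5;
    ∫_0^2 -8*x^3 dx = -32;  ∫_0^2 10*x^2 dx = 80/3;  ∫_0^2 -4*x dx = -8;
    ∫_0^2 1 dx = 2.
  Sum: 512/7 + 128 + 32/5 − 32 + 80/3 − 8 + 2 = 20602/105.
  ∫_0^2 u'(x)^2 dx = ∫_0^2 (36*x^4 + 72*x^3 + 12*x^2 - 24*x + 4) dx. Term by term:
    ∫_0^2 36*x^4 dx = 1152/5;  ∫_0^2 72*x^3 dx = 288;  ∫_0^2 12*x^2 dx = 32;
    ∫_0^2 -24*x dx = -48;  ∫_0^2 4 dx = 8.
  Sum: 1152/5 + 288 + 32 − 48 + 8 = 2552/5.
Adding: ||u||_{H^1}^2 = 20602/105 + 2552/5 = 74194/105.


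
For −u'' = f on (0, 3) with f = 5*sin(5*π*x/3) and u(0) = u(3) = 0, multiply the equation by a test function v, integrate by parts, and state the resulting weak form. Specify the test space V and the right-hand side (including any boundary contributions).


V = H^1_0(0, 3) (so v(0) = v(3) = 0); weak form: ∫_0^3 u'v' dx = ∫_0^3 (5*sin(5*π*x/3)) v dx for all v ∈ V.

Multiply both sides by a test function v and integrate from 0 to 3:
  ∫_0^3 −u''(x) v(x) dx = ∫_0^3 f(x) v(x) dx.
Integrate the LHS by parts once:
  ∫_0^3 −u'' v dx = −[u'(x) v(x)]_0^3 + ∫_0^3 u'(x) v'(x) dx.
Thus ∫_0^3 u'(x) v'(x) dx = ∫_0^3 f(x) v(x) dx + [u'(x) v(x)]_0^3.
Choose V so that boundary terms are either known or forced to vanish.
u is Dirichlet: u(0) = u(3) = 0. Let V = H^1_0(0, 3); then v(0) = v(3) = 0, and [u' v]_0^3 = 0.
Weak formulation: find u (satisfying any essential BC) such that ∫_0^3 u'(x) v'(x) dx = ∫_0^3 f v dx for all v ∈ V.
Substituting f(x) = 5*sin(5*π*x/3), the right-hand side is ∫_0^3 (5*sin(5*π*x/3)) v dx.


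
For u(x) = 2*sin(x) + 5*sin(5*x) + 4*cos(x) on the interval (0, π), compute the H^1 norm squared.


||u||_{H^1(0,π)}^2 = 345*π

u'(x) = -4*sin(x) + 2*cos(x) + 25*cos(5*x).
Expand u² and (u')² and integrate term by term on (0, π), using: for integers n ≥ 1, ∫_0^π sin²(nx) dx = ∫_0^π cos²(nx) dx = π/2; for n ≠ n', ∫_0^π sin(nx)sin(n'x) dx = ∫_0^π cos(nx)cos(n'x) dx = 0; and by product-to-sum, ∫_0^π sin(nx)cos(n'x) dx = ½∫_0^π [sin((n+n')x) + sin((n−n')x)] dx, which is 0 when n+n' is even and 2n/(n²−n'²) when n+n' is odd (it need not vanish on (0, π)).
  u² squared terms: (2)²·∫sin(x)² dx = 4·π/2 = 2*π;  (4)²·∫cos(x)² dx = 16·π/2 = 8*π;  (5)²·∫sin(5x)² dx = 25·π/2 = 25*π/2.
  u² cross terms: 2·(2)·(4)·∫sin(x)·cos(x) dx = 16·(0) = 0;  2·(2)·(5)·∫sin(x)·sin(5x) dx = 20·(0) = 0;  2·(4)·(5)·∫cos(x)·sin(5x) dx = 40·(0) = 0.
  So ∫_0^π u² dx = 2*π + 8*π + 25*π/2 + 0 + 0 + 0 = 45*π/2.
  (u')² squared terms: (-4)²·∫sin(x)² dx = 16·π/2 = 8*π;  (2)²·∫cos(x)² dx = 4·π/2 = 2*π;  (25)²·∫cos(5x)² dx = 625·π/2 = 625*π/2.
  (u')² cross terms: 2·(-4)·(2)·∫sin(x)·cos(x) dx = -16·(0) = 0;  2·(-4)·(25)·∫sin(x)·cos(5x) dx = -200·(0) = 0;  2·(2)·(25)·∫cos(x)·cos(5x) dx = 100·(0) = 0.
  So ∫_0^π (u')² dx = 8*π + 2*π + 625*π/2 + 0 + 0 + 0 = 645*π/2.
||u||_{H^1}^2 = (45*π/2) + (645*π/2) = 345*π.


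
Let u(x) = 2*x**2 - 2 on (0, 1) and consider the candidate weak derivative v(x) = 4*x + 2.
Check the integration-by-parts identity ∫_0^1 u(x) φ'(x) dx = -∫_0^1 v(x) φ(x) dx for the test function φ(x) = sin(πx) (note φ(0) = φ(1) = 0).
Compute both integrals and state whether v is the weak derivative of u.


LHS = -4/π, RHS = -8/π. No, v is not the weak derivative of u.

u(x) = 2*x**2 - 2, classical derivative u'(x) = 4*x.
φ(x) = sin(πx), so φ'(x) = π*cos(π*x).
Note φ(0) = φ(1) = 0, so the boundary term u·φ vanishes.
LHS = ∫_0^1 u(x) φ'(x) dx = ∫_0^1 (2*π*x^2*cos(π*x) - 2*π*cos(π*x)) dx. Term by term:
  ∫_0^1 -2*π*cos(π*x) dx = 0;  ∫_0^1 2*π*x^2*cos(π*x) dx = -4/π.
Sum: 0 − 4/π = -4/π.
So LHS = -4/π.
∫_0^1 v(x) φ(x) dx = ∫_0^1 (4*x*sin(π*x) + 2*sin(π*x)) dx. Term by term:
  ∫_0^1 2*sin(π*x) dx = 4/π;  ∫_0^1 4*x*sin(π*x) dx = 4/π.
Sum: 4/π + 4/π = 8/π.
So RHS = -∫_0^1 v(x) φ(x) dx = -8/π.
LHS − RHS = 4/π ≠ 0, so the identity fails.
(For a valid weak derivative the identity must hold for EVERY test function, in particular this one. The failure shows v is NOT the weak derivative of u.)
Correct weak derivative would be u'(x) = 4*x.


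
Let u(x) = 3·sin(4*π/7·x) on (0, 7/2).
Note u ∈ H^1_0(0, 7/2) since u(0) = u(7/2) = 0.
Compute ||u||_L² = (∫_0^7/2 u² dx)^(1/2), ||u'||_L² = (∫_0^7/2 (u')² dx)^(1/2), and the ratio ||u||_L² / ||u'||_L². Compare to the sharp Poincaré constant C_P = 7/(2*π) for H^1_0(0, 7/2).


||u||_L² / ||u'||_L² = 7/(4*π) < C_P = 7/(2*π).

u(x) = 3·sin(4*π/7·x), so u'(x) = 12*π*cos(4*π*x/7)/7.
Writing u(x) = A·sin(kπx/L) with A = 3 and k = 2, use ∫_0^L sin²(kπx/L) dx = L/2 and ∫_0^L cos²(kπx/L) dx = L/2.
u² = 9·sin²(4*π/7·x) and (u')² = 144*π^2/49·cos²(4*π/7·x), and each of sin², cos² integrates to L/2 = 7/4 over (0, 7/2).
∫_0^7/2 u² dx = 63/4, so ||u||_L² = 3*sqrt(7)/2.
∫_0^7/2 (u')² dx = 36*π^2/7, so ||u'||_L² = 6*sqrt(7)*π/7.
Ratio ||u||_L² / ||u'||_L² = 7/(4*π).
Sharp Poincaré constant on H^1_0(0, 7/2) is C_P = L/π = 7/(2*π), achieved by sin(2*π/7·x).
This is the k = 2 harmonic; the ratio L/(kπ) is strictly less than C_P = L/π, consistent with the sharp inequality ||u||_L² ≤ C_P ||u'||_L².


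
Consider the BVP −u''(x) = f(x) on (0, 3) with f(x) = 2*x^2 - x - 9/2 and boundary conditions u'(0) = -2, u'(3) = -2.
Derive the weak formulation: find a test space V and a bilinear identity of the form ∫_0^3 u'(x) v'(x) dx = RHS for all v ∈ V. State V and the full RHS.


V = H^1(0, 3) (v unrestricted at boundary; u is determined up to an additive constant); weak form: ∫_0^3 u'v' dx = ∫_0^3 (2*x^2 - x - 9/2) v dx − 2·v(3) + 2·v(0) for all v ∈ V.

Multiply both sides by a test function v and integrate from 0 to 3:
  ∫_0^3 −u''(x) v(x) dx = ∫_0^3 f(x) v(x) dx.
Integrate the LHS by parts once:
  ∫_0^3 −u'' v dx = −[u'(x) v(x)]_0^3 + ∫_0^3 u'(x) v'(x) dx.
Thus ∫_0^3 u'(x) v'(x) dx = ∫_0^3 f(x) v(x) dx + [u'(x) v(x)]_0^3.
Choose V so that boundary terms are either known or forced to vanish.
u has inhomogeneous Neumann u'(0) = -2, u'(3) = -2. [u' v]_0^3 = (-2)·v(3) − (-2)·v(0) = − 2·v(3) + 2·v(0). Take V = H^1(0, 3); boundary term becomes part of RHS.
Weak formulation: find u (satisfying any essential BC) such that ∫_0^3 u'(x) v'(x) dx = ∫_0^3 f v dx − 2·v(3) + 2·v(0) for all v ∈ V (Neumann data are natural BCs: they enter the RHS as boundary terms).
Substituting f(x) = 2*x^2 - x - 9/2, the right-hand side is ∫_0^3 (2*x^2 - x - 9/2) v dx − 2·v(3) + 2·v(0).
Compatibility check (pure Neumann): taking v ≡ 1 ∈ V gives 0 = ∫_0^3 f dx + (-2) − (-2), i.e. ∫_0^3 f dx must equal u'(0) − u'(3) = 0. Indeed ∫_0^3 (2*x^2 - x - 9/2) dx = 0, so the data are compatible. The solution is then unique only up to an additive constant (fix it e.g. by requiring ∫_0^3 u dx = 0).


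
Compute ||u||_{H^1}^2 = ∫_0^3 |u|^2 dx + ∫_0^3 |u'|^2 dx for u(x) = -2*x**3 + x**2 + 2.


||u||_{H^1}^2 = 69927/35

The H^1 norm (squared) on an interval (0, L) is
  ||u||_{H^1}^2 = ∫_0^L u(x)^2 dx + ∫_0^L u'(x)^2 dx.
Compute u'(x) = -6*x**2 + 2*x.
Then u(x)^2 = 4*x**6 - 4*x**5 + x**4 - 8*x**3 + 4*x**2 + 4 and u'(x)^2 = 36*x**4 - 24*x**3 + 4*x**2.
Integrate each monomial from 0 to 3 using ∫_0^3 c·x^n dx = c·3^(n+1)/(n+1):
  ∫_0^3 u(x)^2 dx = ∫_0^3 (4*x^6 - 4*x^5 + x^4 - 8*x^3 + 4*x^2 + 4) dx. Term by term:
    ∫_0^3 4*x^6 dx = 8748/7;  ∫_0^3 -4*x^5 dx = -486;  ∫_0^3 x^4 dx = 243/5;
    ∫_0^3 -8*x^3 dx = -162;  ∫_0^3 4*x^2 dx = 36;  ∫_0^3 4 dx = 12.
  Sum: 8748/7 − 486 + 243/5 − 162 + 36 + 12 = 24441/35.
  ∫_0^3 u'(x)^2 dx = ∫_0^3 (36*x^4 - 24*x^3 + 4*x^2) dx. Term by term:
    ∫_0^3 36*x^4 dx = 8748/5;  ∫_0^3 -24*x^3 dx = -486;  ∫_0^3 4*x^2 dx = 36.
  Sum: 8748/5 − 486 + 36 = 6498/5.
Adding: ||u||_{H^1}^2 = 24441/35 + 6498/5 = 69927/35.


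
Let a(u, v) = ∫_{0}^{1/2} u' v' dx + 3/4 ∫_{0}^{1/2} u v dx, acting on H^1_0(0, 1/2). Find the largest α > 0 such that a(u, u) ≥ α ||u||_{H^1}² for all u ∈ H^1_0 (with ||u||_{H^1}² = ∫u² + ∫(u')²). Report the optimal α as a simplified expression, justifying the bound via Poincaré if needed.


α = (3 + 16*π^2)/(4*(1 + 4*π^2))

Coercivity of a(·,·) on H^1_0(0, 1/2) means a(u, u) ≥ α ||u||_{H^1}² for every u ∈ H^1_0.
The interval has length L = 1/2, and Poincaré/coercivity depend only on L. Here a(u, u) = ∫(u')² + (3/4)·∫u².
Here 0 < c = 3/4 < 1. The condition a(u,u) ≥ α||u||_{H^1}² reads (1−α)∫(u')² ≥ (α−c)∫u². Any admissible α is ≤ 1 (rapidly oscillating u have ∫u²/∫(u')² → 0), and α = 1 would force 0 ≥ (1−c)∫u², impossible since c < 1; so 1−α > 0. By the sharp Poincaré inequality on H^1_0 of an interval of length L, ∫(u')² ≥ (π/L)²∫u² with equality for the first sine mode sin(π(x−x₀)/L) (x₀ the left endpoint), so the inequality holds for all u iff (1−α)(π/L)² ≥ α − c, i.e. α ≤ ((π/L)² + c)/((π/L)² + 1) = (1 + c(L/π)²)/(1 + (L/π)²). With (π/L)² = 4*π^2 and c = 3/4, the largest admissible constant is α = ((π/L)² + c)/((π/L)² + 1).
Simplifying, α = (3 + 16*π^2)/(4*(1 + 4*π^2)).


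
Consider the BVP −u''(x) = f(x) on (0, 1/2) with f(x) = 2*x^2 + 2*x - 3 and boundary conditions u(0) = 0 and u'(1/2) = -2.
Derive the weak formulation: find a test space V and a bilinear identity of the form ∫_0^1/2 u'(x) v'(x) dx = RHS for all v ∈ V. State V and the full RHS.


V = {v ∈ H^1(0, 1/2) : v(0) = 0} (test functions vanish at x = 0 where u is specified); weak form: ∫_0^1/2 u'v' dx = ∫_0^1/2 (2*x^2 + 2*x - 3) v dx − 2·v(1/2) for all v ∈ V.

Multiply both sides by a test function v and integrate from 0 to 1/2:
  ∫_0^1/2 −u''(x) v(x) dx = ∫_0^1/2 f(x) v(x) dx.
Integrate the LHS by parts once:
  ∫_0^1/2 −u'' v dx = −[u'(x) v(x)]_0^1/2 + ∫_0^1/2 u'(x) v'(x) dx.
Thus ∫_0^1/2 u'(x) v'(x) dx = ∫_0^1/2 f(x) v(x) dx + [u'(x) v(x)]_0^1/2.
Choose V so that boundary terms are either known or forced to vanish.
Mixed BC: u(0) = 0 (Dirichlet) and u'(1/2) = -2 (Neumann). Define V = {v ∈ H^1(0, 1/2) : v(0) = 0}. Then [u' v]_0^1/2 = u'(1/2)·v(1/2) − u'(0)·0 = − 2·v(1/2).
Weak formulation: find u (satisfying any essential BC) such that ∫_0^1/2 u'(x) v'(x) dx = ∫_0^1/2 f v dx − 2·v(1/2) for all v ∈ V (Dirichlet at 0 absorbed into V; Neumann datum at x = 1/2 contributes the boundary term).
Substituting f(x) = 2*x^2 + 2*x - 3, the right-hand side is ∫_0^1/2 (2*x^2 + 2*x - 3) v dx − 2·v(1/2).


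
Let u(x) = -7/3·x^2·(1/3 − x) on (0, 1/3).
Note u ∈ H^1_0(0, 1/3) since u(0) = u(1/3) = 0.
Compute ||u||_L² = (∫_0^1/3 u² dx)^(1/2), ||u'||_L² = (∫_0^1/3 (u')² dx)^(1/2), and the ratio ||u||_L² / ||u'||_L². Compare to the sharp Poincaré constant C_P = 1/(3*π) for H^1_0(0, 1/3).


||u||_L² / ||u'||_L² = sqrt(14)/42 < C_P = 1/(3*π).

u(x) = -7/3·x^2·(1/3 − x), so u'(x) = 7*x*(9*x - 2)/9.
u(x) = -7/3·x^2·(1/3 − x) vanishes at x = 0 and x = 1/3, so u ∈ H^1_0(0, 1/3). Differentiate via the product rule and integrate the resulting polynomials term by term.
  ∫_0^1/3 u² dx = ∫_0^1/3 (49*x^6/9 - 98*x^5/27 + 49*x^4/81) dx. Term by term:
    ∫_0^1/3 49*x^6/9 dx = 7/19683;  ∫_0^1/3 -98*x^5/27 dx = -49/59049;  ∫_0^1/3 49*x^4/81 dx = 49/98415.
  Sum: 7/19683 − 49/59049 + 49/98415 = 7/295245.
  ∫_0^1/3 (u')² dx = ∫_0^1/3 (49*x^4 - 196*x^3/9 + 196*x^2/81) dx. Term by term:
    ∫_0^1/3 49*x^4 dx = 49/1215;  ∫_0^1/3 -196*x^3/9 dx = -49/729;  ∫_0^1/3 196*x^2/81 dx = 196/6561.
  Sum: 49/1215 − 49/729 + 196/6561 = 98/32805.
∫_0^1/3 u² dx = 7/295245, so ||u||_L² = sqrt(35)/1215.
∫_0^1/3 (u')² dx = 98/32805, so ||u'||_L² = 7*sqrt(10)/405.
Ratio ||u||_L² / ||u'||_L² = sqrt(14)/42.
Sharp Poincaré constant on H^1_0(0, 1/3) is C_P = L/π = 1/(3*π), achieved by sin(3*π·x).
A polynomial bump cannot attain the sharp Poincaré constant (only the first sine eigenfunction does), so the ratio is strictly less than C_P, consistent with ||u||_L² ≤ C_P ||u'||_L².


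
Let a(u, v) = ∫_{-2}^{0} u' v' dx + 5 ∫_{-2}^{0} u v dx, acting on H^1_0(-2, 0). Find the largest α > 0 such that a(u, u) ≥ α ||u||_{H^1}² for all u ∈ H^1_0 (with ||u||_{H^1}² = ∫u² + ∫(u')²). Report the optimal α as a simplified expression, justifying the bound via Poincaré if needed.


α = 1

Coercivity of a(·,·) on H^1_0(-2, 0) means a(u, u) ≥ α ||u||_{H^1}² for every u ∈ H^1_0.
The interval has length L = 2, and Poincaré/coercivity depend only on L. Here a(u, u) = ∫(u')² + (5)·∫u².
Here c = 5 ≥ 1, so a(u,u) = ∫(u')² + c∫u² ≥ ∫(u')² + ∫u² = ||u||_{H^1}², i.e. α = 1 works. No larger α is possible: a(u,u) ≥ α||u||_{H^1}² means (1−α)∫(u')² ≥ (α−c)∫u², and for the modes u_n = sin(nπ(x−x₀)/L) (x₀ the left endpoint) one has ∫u_n²/∫(u_n')² = (L/(nπ))² → 0, so a(u_n,u_n)/||u_n||_{H^1}² → 1. Hence the optimal constant is α = 1.
Therefore α = 1.


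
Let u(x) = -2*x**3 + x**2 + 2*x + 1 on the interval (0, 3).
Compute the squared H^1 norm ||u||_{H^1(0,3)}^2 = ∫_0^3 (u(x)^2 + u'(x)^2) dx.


||u||_{H^1}^2 = 57054/35

The H^1 norm (squared) on an interval (0, L) is
  ||u||_{H^1}^2 = ∫_0^L u(x)^2 dx + ∫_0^L u'(x)^2 dx.
Compute u'(x) = -6*x**2 + 2*x + 2.
Then u(x)^2 = 4*x**6 - 4*x**5 - 7*x**4 + 6*x**2 + 4*x + 1 and u'(x)^2 = 36*x**4 - 24*x**3 - 20*x**2 + 8*x + 4.
Integrate each monomial from 0 to 3 using ∫_0^3 c·x^n dx = c·3^(n+1)/(n+1):
  ∫_0^3 u(x)^2 dx = ∫_0^3 (4*x^6 - 4*x^5 - 7*x^4 + 6*x^2 + 4*x + 1) dx. Term by term:
    ∫_0^3 4*x^6 dx = 8748/7;  ∫_0^3 -4*x^5 dx = -486;  ∫_0^3 -7*x^4 dx = -1701/5;
    ∫_0^3 6*x^2 dx = 54;  ∫_0^3 4*x dx = 18;  ∫_0^3 1 dx = 3.
  Sum: 8748/7 − 486 − 1701/5 + 54 + 18 + 3 = 17448/35.
  ∫_0^3 u'(x)^2 dx = ∫_0^3 (36*x^4 - 24*x^3 - 20*x^2 + 8*x + 4) dx. Term by term:
    ∫_0^3 36*x^4 dx = 8748/5;  ∫_0^3 -24*x^3 dx = -486;  ∫_0^3 -20*x^2 dx = -180;
    ∫_0^3 8*x dx = 36;  ∫_0^3 4 dx = 12.
  Sum: 8748/5 − 486 − 180 + 36 + 12 = 5658/5.
Adding: ||u||_{H^1}^2 = 17448/35 + 5658/5 = 57054/35.


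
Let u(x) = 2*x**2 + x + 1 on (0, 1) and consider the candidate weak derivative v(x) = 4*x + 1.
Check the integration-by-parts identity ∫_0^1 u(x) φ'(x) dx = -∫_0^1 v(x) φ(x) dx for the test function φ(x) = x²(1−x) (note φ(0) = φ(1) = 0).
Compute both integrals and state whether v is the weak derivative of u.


LHS = -17/60, RHS = -17/60. Yes, v = u' weakly.

u(x) = 2*x**2 + x + 1, classical derivative u'(x) = 4*x + 1.
φ(x) = x²(1−x), so φ'(x) = x*(2 - 3*x).
Note φ(0) = φ(1) = 0, so the boundary term u·φ vanishes.
LHS = ∫_0^1 u(x) φ'(x) dx = ∫_0^1 (-6*x^4 + x^3 - x^2 + 2*x) dx. Term by term:
  ∫_0^1 -6*x^4 dx = -6/5;  ∫_0^1 x^3 dx = 1/4;  ∫_0^1 -x^2 dx = -1/3;
  ∫_0^1 2*x dx = 1.
Sum: -6/5 + 1/4 − 1/3 + 1 = -17/60.
So LHS = -17/60.
∫_0^1 v(x) φ(x) dx = ∫_0^1 (-4*x^4 + 3*x^3 + x^2) dx. Term by term:
  ∫_0^1 -4*x^4 dx = -4/5;  ∫_0^1 3*x^3 dx = 3/4;  ∫_0^1 x^2 dx = 1/3.
Sum: -4/5 + 3/4 + 1/3 = 17/60.
So RHS = -∫_0^1 v(x) φ(x) dx = -17/60.
LHS = RHS, so the identity holds for this test φ.
Moreover u is smooth here and v(x) = u'(x) = 4*x + 1 pointwise, so the identity holds for every test function. Hence v is the weak derivative of u.


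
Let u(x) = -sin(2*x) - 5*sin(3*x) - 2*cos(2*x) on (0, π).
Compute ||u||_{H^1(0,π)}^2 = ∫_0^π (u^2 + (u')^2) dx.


||u||_{H^1(0,π)}^2 = 120 + 275*π/2

u'(x) = 4*sin(2*x) - 2*cos(2*x) - 15*cos(3*x).
Expand u² and (u')² and integrate term by term on (0, π), using: for integers n ≥ 1, ∫_0^π sin²(nx) dx = ∫_0^π cos²(nx) dx = π/2; for n ≠ n', ∫_0^π sin(nx)sin(n'x) dx = ∫_0^π cos(nx)cos(n'x) dx = 0; and by product-to-sum, ∫_0^π sin(nx)cos(n'x) dx = ½∫_0^π [sin((n+n')x) + sin((n−n')x)] dx, which is 0 when n+n' is even and 2n/(n²−n'²) when n+n' is odd (it need not vanish on (0, π)).
  u² squared terms: (-1)²·∫sin(2x)² dx = 1·π/2 = π/2;  (-5)²·∫sin(3x)² dx = 25·π/2 = 25*π/2;  (-2)²·∫cos(2x)² dx = 4·π/2 = 2*π.
  u² cross terms: 2·(-1)·(-5)·∫sin(2x)·sin(3x) dx = 10·(0) = 0;  2·(-1)·(-2)·∫sin(2x)·cos(2x) dx = 4·(0) = 0;  2·(-5)·(-2)·∫sin(3x)·cos(2x) dx = 20·(6/5) = 24.
  So ∫_0^π u² dx = π/2 + 25*π/2 + 2*π + 0 + 0 + 24 = 24 + 15*π.
  (u')² squared terms: (-15)²·∫cos(3x)² dx = 225·π/2 = 225*π/2;  (-2)²·∫cos(2x)² dx = 4·π/2 = 2*π;  (4)²·∫sin(2x)² dx = 16·π/2 = 8*π.
  (u')² cross terms: 2·(-15)·(-2)·∫cos(3x)·cos(2x) dx = 60·(0) = 0;  2·(-15)·(4)·∫cos(3x)·sin(2x) dx = -120·(-4/5) = 96;  2·(-2)·(4)·∫cos(2x)·sin(2x) dx = -16·(0) = 0.
  So ∫_0^π (u')² dx = 225*π/2 + 2*π + 8*π + 0 + 96 + 0 = 96 + 245*π/2.
||u||_{H^1}^2 = (24 + 15*π) + (96 + 245*π/2) = 120 + 275*π/2.


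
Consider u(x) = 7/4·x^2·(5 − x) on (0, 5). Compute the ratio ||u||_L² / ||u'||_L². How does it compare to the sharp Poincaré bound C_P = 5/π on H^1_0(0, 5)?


||u||_L² / ||u'||_L² = 5*sqrt(14)/14 < C_P = 5/π.

u(x) = 7/4·x^2·(5 − x), so u'(x) = 7*x*(10 - 3*x)/4.
u(x) = 7/4·x^2·(5 − x) vanishes at x = 0 and x = 5, so u ∈ H^1_0(0, 5). Differentiate via the product rule and integrate the resulting polynomials term by term.
  ∫_0^5 u² dx = ∫_0^5 (49*x^6/16 - 245*x^5/8 + 1225*x^4/16) dx. Term by term:
    ∫_0^5 49*x^6/16 dx = 546875/16;  ∫_0^5 -245*x^5/8 dx = -3828125/48;  ∫_0^5 1225*x^4/16 dx = 765625/16.
  Sum: 546875/16 − 3828125/48 + 765625/16 = 109375/48.
  ∫_0^5 (u')² dx = ∫_0^5 (441*x^4/16 - 735*x^3/4 + 1225*x^2/4) dx. Term by term:
    ∫_0^5 441*x^4/16 dx = 275625/16;  ∫_0^5 -735*x^3/4 dx = -459375/16;  ∫_0^5 1225*x^2/4 dx = 153125/12.
  Sum: 275625/16 − 459375/16 + 153125/12 = 30625/24.
∫_0^5 u² dx = 109375/48, so ||u||_L² = 125*sqrt(21)/12.
∫_0^5 (u')² dx = 30625/24, so ||u'||_L² = 175*sqrt(6)/12.
Ratio ||u||_L² / ||u'||_L² = 5*sqrt(14)/14.
Sharp Poincaré constant on H^1_0(0, 5) is C_P = L/π = 5/π, achieved by sin(π/5·x).
A polynomial bump cannot attain the sharp Poincaré constant (only the first sine eigenfunction does), so the ratio is strictly less than C_P, consistent with ||u||_L² ≤ C_P ||u'||_L².


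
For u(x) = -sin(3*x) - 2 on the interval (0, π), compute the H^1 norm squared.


||u||_{H^1(0,π)}^2 = 8/3 + 9*π

u'(x) = -3*cos(3*x).
Expand u² and (u')² and integrate term by term on (0, π), using: for integers n ≥ 1, ∫_0^π sin²(nx) dx = ∫_0^π cos²(nx) dx = π/2; for n ≠ n', ∫_0^π sin(nx)sin(n'x) dx = ∫_0^π cos(nx)cos(n'x) dx = 0; and by product-to-sum, ∫_0^π sin(nx)cos(n'x) dx = ½∫_0^π [sin((n+n')x) + sin((n−n')x)] dx, which is 0 when n+n' is even and 2n/(n²−n'²) when n+n' is odd (it need not vanish on (0, π)). For the constant mode: ∫_0^π 1 dx = π, ∫_0^π cos(nx) dx = 0, ∫_0^π sin(nx) dx = (1−(−1)^n)/n.
  u² squared terms: (-2)²·∫1 dx = 4·π = 4*π;  (-1)²·∫sin(3x)² dx = 1·π/2 = π/2.
  u² cross terms: 2·(-2)·(-1)·∫1·sin(3x) dx = 4·(2/3) = 8/3.
  So ∫_0^π u² dx = 4*π + π/2 + 8/3 = 8/3 + 9*π/2.
  (u')² squared terms: (-3)²·∫cos(3x)² dx = 9·π/2 = 9*π/2.
  So ∫_0^π (u')² dx = 9*π/2.
||u||_{H^1}^2 = (8/3 + 9*π/2) + (9*π/2) = 8/3 + 9*π.


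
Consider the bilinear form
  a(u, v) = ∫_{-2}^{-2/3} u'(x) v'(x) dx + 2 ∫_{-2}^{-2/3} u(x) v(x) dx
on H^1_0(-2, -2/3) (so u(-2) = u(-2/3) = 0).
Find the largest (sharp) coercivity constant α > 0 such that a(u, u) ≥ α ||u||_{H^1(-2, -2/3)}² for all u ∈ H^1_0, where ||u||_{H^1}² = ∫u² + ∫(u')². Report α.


α = 1

Coercivity of a(·,·) on H^1_0(-2, -2/3) means a(u, u) ≥ α ||u||_{H^1}² for every u ∈ H^1_0.
The interval has length L = 4/3, and Poincaré/coercivity depend only on L. Here a(u, u) = ∫(u')² + (2)·∫u².
Here c = 2 ≥ 1, so a(u,u) = ∫(u')² + c∫u² ≥ ∫(u')² + ∫u² = ||u||_{H^1}², i.e. α = 1 works. No larger α is possible: a(u,u) ≥ α||u||_{H^1}² means (1−α)∫(u')² ≥ (α−c)∫u², and for the modes u_n = sin(nπ(x−x₀)/L) (x₀ the left endpoint) one has ∫u_n²/∫(u_n')² = (L/(nπ))² → 0, so a(u_n,u_n)/||u_n||_{H^1}² → 1. Hence the optimal constant is α = 1.
Therefore α = 1.


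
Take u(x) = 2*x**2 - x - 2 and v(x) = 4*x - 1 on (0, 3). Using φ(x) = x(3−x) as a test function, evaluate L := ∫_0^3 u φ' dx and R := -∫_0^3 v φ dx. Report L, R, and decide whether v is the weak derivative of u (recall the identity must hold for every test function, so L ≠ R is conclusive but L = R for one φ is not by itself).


LHS = -45/2, RHS = -45/2. Yes, v = u' weakly.

u(x) = 2*x**2 - x - 2, classical derivative u'(x) = 4*x - 1.
φ(x) = x(3−x), so φ'(x) = 3 - 2*x.
Note φ(0) = φ(3) = 0, so the boundary term u·φ vanishes.
LHS = ∫_0^3 u(x) φ'(x) dx = ∫_0^3 (-4*x^3 + 8*x^2 + x - 6) dx. Term by term:
  ∫_0^3 -4*x^3 dx = -81;  ∫_0^3 8*x^2 dx = 72;  ∫_0^3 x dx = 9/2;
  ∫_0^3 -6 dx = -18.
Sum: -81 + 72 + 9/2 − 18 = -45/2.
So LHS = -45/2.
∫_0^3 v(x) φ(x) dx = ∫_0^3 (-4*x^3 + 13*x^2 - 3*x) dx. Term by term:
  ∫_0^3 -4*x^3 dx = -81;  ∫_0^3 13*x^2 dx = 117;  ∫_0^3 -3*x dx = -27/2.
Sum: -81 + 117 − 27/2 = 45/2.
So RHS = -∫_0^3 v(x) φ(x) dx = -45/2.
LHS = RHS, so the identity holds for this test φ.
Moreover u is smooth here and v(x) = u'(x) = 4*x - 1 pointwise, so the identity holds for every test function. Hence v is the weak derivative of u.


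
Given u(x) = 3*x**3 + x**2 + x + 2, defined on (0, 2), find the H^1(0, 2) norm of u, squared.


||u||_{H^1}^2 = 38142/35

The H^1 norm (squared) on an interval (0, L) is
  ||u||_{H^1}^2 = ∫_0^L u(x)^2 dx + ∫_0^L u'(x)^2 dx.
Compute u'(x) = 9*x**2 + 2*x + 1.
Then u(x)^2 = 9*x**6 + 6*x**5 + 7*x**4 + 14*x**3 + 5*x**2 + 4*x + 4 and u'(x)^2 = 81*x**4 + 36*x**3 + 22*x**2 + 4*x + 1.
Integrate each monomial from 0 to 2 using ∫_0^2 c·x^n dx = c·2^(n+1)/(n+1):
  ∫_0^2 u(x)^2 dx = ∫_0^2 (9*x^6 + 6*x^5 + 7*x^4 + 14*x^3 + 5*x^2 + 4*x + 4) dx. Term by term:
    ∫_0^2 9*x^6 dx = 1152/7;  ∫_0^2 6*x^5 dx = 64;  ∫_0^2 7*x^4 dx = 224/5;
    ∫_0^2 14*x^3 dx = 56;  ∫_0^2 5*x^2 dx = 40/3;  ∫_0^2 4*x dx = 8;
    ∫_0^2 4 dx = 8.
  Sum: 1152/7 + 64 + 224/5 + 56 + 40/3 + 8 + 8 = 37664/105.
  ∫_0^2 u'(x)^2 dx = ∫_0^2 (81*x^4 + 36*x^3 + 22*x^2 + 4*x + 1) dx. Term by term:
    ∫_0^2 81*x^4 dx = 2592/5;  ∫_0^2 36*x^3 dx = 144;  ∫_0^2 22*x^2 dx = 176/3;
    ∫_0^2 4*x dx = 8;  ∫_0^2 1 dx = 2.
  Sum: 2592/5 + 144 + 176/3 + 8 + 2 = 10966/15.
Adding: ||u||_{H^1}^2 = 37664/105 + 10966/15 = 38142/35.


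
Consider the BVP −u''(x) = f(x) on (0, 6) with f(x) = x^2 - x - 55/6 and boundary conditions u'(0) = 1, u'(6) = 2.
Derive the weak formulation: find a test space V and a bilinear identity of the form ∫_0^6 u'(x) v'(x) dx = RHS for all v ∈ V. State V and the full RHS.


V = H^1(0, 6) (v unrestricted at boundary; u is determined up to an additive constant); weak form: ∫_0^6 u'v' dx = ∫_0^6 (x^2 - x - 55/6) v dx + 2·v(6) − v(0) for all v ∈ V.

Multiply both sides by a test function v and integrate from 0 to 6:
  ∫_0^6 −u''(x) v(x) dx = ∫_0^6 f(x) v(x) dx.
Integrate the LHS by parts once:
  ∫_0^6 −u'' v dx = −[u'(x) v(x)]_0^6 + ∫_0^6 u'(x) v'(x) dx.
Thus ∫_0^6 u'(x) v'(x) dx = ∫_0^6 f(x) v(x) dx + [u'(x) v(x)]_0^6.
Choose V so that boundary terms are either known or forced to vanish.
u has inhomogeneous Neumann u'(0) = 1, u'(6) = 2. [u' v]_0^6 = (2)·v(6) − (1)·v(0) = 2·v(6) − v(0). Take V = H^1(0, 6); boundary term becomes part of RHS.
Weak formulation: find u (satisfying any essential BC) such that ∫_0^6 u'(x) v'(x) dx = ∫_0^6 f v dx + 2·v(6) − v(0) for all v ∈ V (Neumann data are natural BCs: they enter the RHS as boundary terms).
Substituting f(x) = x^2 - x - 55/6, the right-hand side is ∫_0^6 (x^2 - x - 55/6) v dx + 2·v(6) − v(0).
Compatibility check (pure Neumann): taking v ≡ 1 ∈ V gives 0 = ∫_0^6 f dx + (2) − (1), i.e. ∫_0^6 f dx must equal u'(0) − u'(6) = -1. Indeed ∫_0^6 (x^2 - x - 55/6) dx = -1, so the data are compatible. The solution is then unique only up to an additive constant (fix it e.g. by requiring ∫_0^6 u dx = 0).


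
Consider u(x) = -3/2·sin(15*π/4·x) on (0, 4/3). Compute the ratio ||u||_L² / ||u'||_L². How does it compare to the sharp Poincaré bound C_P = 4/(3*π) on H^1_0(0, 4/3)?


||u||_L² / ||u'||_L² = 4/(15*π) < C_P = 4/(3*π).

u(x) = -3/2·sin(15*π/4·x), so u'(x) = -45*π*cos(15*π*x/4)/8.
Writing u(x) = A·sin(kπx/L) with A = -3/2 and k = 5, use ∫_0^L sin²(kπx/L) dx = L/2 and ∫_0^L cos²(kπx/L) dx = L/2.
u² = 9/4·sin²(15*π/4·x) and (u')² = 2025*π^2/64·cos²(15*π/4·x), and each of sin², cos² integrates to L/2 = 2/3 over (0, 4/3).
∫_0^4/3 u² dx = 3/2, so ||u||_L² = sqrt(6)/2.
∫_0^4/3 (u')² dx = 675*π^2/32, so ||u'||_L² = 15*sqrt(6)*π/8.
Ratio ||u||_L² / ||u'||_L² = 4/(15*π).
Sharp Poincaré constant on H^1_0(0, 4/3) is C_P = L/π = 4/(3*π), achieved by sin(3*π/4·x).
This is the k = 5 harmonic; the ratio L/(kπ) is strictly less than C_P = L/π, consistent with the sharp inequality ||u||_L² ≤ C_P ||u'||_L².


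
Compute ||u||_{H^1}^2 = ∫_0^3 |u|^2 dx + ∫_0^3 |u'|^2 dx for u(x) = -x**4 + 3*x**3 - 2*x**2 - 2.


||u||_{H^1}^2 = 73959/140

The H^1 norm (squared) on an interval (0, L) is
  ||u||_{H^1}^2 = ∫_0^L u(x)^2 dx + ∫_0^L u'(x)^2 dx.
Compute u'(x) = -4*x**3 + 9*x**2 - 4*x.
Then u(x)^2 = x**8 - 6*x**7 + 13*x**6 - 12*x**5 + 8*x**4 - 12*x**3 + 8*x**2 + 4 and u'(x)^2 = 16*x**6 - 72*x**5 + 113*x**4 - 72*x**3 + 16*x**2.
Integrate each monomial from 0 to 3 using ∫_0^3 c·x^n dx = c·3^(n+1)/(n+1):
  ∫_0^3 u(x)^2 dx = ∫_0^3 (x^8 - 6*x^7 + 13*x^6 - 12*x^5 + 8*x^4 - 12*x^3 + 8*x^2 + 4) dx. Term by term:
    ∫_0^3 x^8 dx = 2187;  ∫_0^3 -6*x^7 dx = -19683/4;  ∫_0^3 13*x^6 dx = 28431/7;
    ∫_0^3 -12*x^5 dx = -1458;  ∫_0^3 8*x^4 dx = 1944/5;  ∫_0^3 -12*x^3 dx = -243;
    ∫_0^3 8*x^2 dx = 72;  ∫_0^3 4 dx = 12.
  Sum: 2187 − 19683/4 + 28431/7 − 1458 + 1944/5 − 243 + 72 + 12 = 13947/140.
  ∫_0^3 u'(x)^2 dx = ∫_0^3 (16*x^6 - 72*x^5 + 113*x^4 - 72*x^3 + 16*x^2) dx. Term by term:
    ∫_0^3 16*x^6 dx = 34992/7;  ∫_0^3 -72*x^5 dx = -8748;  ∫_0^3 113*x^4 dx = 27459/5;
    ∫_0^3 -72*x^3 dx = -1458;  ∫_0^3 16*x^2 dx = 144.
  Sum: 34992/7 − 8748 + 27459/5 − 1458 + 144 = 15003/35.
Adding: ||u||_{H^1}^2 = 13947/140 + 15003/35 = 73959/140.


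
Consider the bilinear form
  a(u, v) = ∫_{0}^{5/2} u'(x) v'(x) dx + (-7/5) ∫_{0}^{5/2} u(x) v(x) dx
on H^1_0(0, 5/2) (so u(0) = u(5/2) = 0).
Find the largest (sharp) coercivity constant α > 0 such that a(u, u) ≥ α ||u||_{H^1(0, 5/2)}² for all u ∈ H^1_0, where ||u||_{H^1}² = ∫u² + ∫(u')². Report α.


α = (-35 + 4*π^2)/(25 + 4*π^2)

Coercivity of a(·,·) on H^1_0(0, 5/2) means a(u, u) ≥ α ||u||_{H^1}² for every u ∈ H^1_0.
The interval has length L = 5/2, and Poincaré/coercivity depend only on L. Here a(u, u) = ∫(u')² + (-7/5)·∫u².
Here c = -7/5 < 0 with |c| < (π/L)² = 4*π^2/25, so coercivity still holds. The condition a(u,u) ≥ α||u||_{H^1}² reads (1−α)∫(u')² ≥ (α−c)∫u². Any admissible α is ≤ 1 (rapidly oscillating u have ∫u²/∫(u')² → 0), and α = 1 would force 0 ≥ (1−c)∫u², impossible since c < 1; so 1−α > 0. By the sharp Poincaré inequality on H^1_0 of an interval of length L, ∫(u')² ≥ (π/L)²∫u² with equality for the first sine mode sin(π(x−x₀)/L) (x₀ the left endpoint), so the inequality holds for all u iff (1−α)(π/L)² ≥ α − c, i.e. α ≤ ((π/L)² + c)/((π/L)² + 1) = (1 + c(L/π)²)/(1 + (L/π)²). (Direct route, valid since c ≤ 0: Poincaré gives c∫u² ≥ c(L/π)²∫(u')², so a(u,u) ≥ (1 + c(L/π)²)∫(u')², while ||u||_{H^1}² ≤ (1 + (L/π)²)∫(u')²; dividing yields the same α.) With (π/L)² = 4*π^2/25 and c = -7/5, the largest admissible constant is α = ((π/L)² + c)/((π/L)² + 1).
Simplifying, α = (-35 + 4*π^2)/(25 + 4*π^2).


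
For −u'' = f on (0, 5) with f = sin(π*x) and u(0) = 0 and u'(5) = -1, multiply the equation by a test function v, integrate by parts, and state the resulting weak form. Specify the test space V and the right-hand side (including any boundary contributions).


V = {v ∈ H^1(0, 5) : v(0) = 0} (test functions vanish at x = 0 where u is specified); weak form: ∫_0^5 u'v' dx = ∫_0^5 (sin(π*x)) v dx − v(5) for all v ∈ V.

Multiply both sides by a test function v and integrate from 0 to 5:
  ∫_0^5 −u''(x) v(x) dx = ∫_0^5 f(x) v(x) dx.
Integrate the LHS by parts once:
  ∫_0^5 −u'' v dx = −[u'(x) v(x)]_0^5 + ∫_0^5 u'(x) v'(x) dx.
Thus ∫_0^5 u'(x) v'(x) dx = ∫_0^5 f(x) v(x) dx + [u'(x) v(x)]_0^5.
Choose V so that boundary terms are either known or forced to vanish.
Mixed BC: u(0) = 0 (Dirichlet) and u'(5) = -1 (Neumann). Define V = {v ∈ H^1(0, 5) : v(0) = 0}. Then [u' v]_0^5 = u'(5)·v(5) − u'(0)·0 = − v(5).
Weak formulation: find u (satisfying any essential BC) such that ∫_0^5 u'(x) v'(x) dx = ∫_0^5 f v dx − v(5) for all v ∈ V (Dirichlet at 0 absorbed into V; Neumann datum at x = 5 contributes the boundary term).
Substituting f(x) = sin(π*x), the right-hand side is ∫_0^5 (sin(π*x)) v dx − v(5).


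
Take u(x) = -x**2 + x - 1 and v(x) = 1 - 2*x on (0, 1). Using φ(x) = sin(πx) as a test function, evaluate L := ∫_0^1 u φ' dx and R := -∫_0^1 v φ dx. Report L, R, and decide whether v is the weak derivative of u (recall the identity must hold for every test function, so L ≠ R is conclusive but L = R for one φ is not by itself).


LHS = 0, RHS = 0. Yes, v = u' weakly.

u(x) = -x**2 + x - 1, classical derivative u'(x) = 1 - 2*x.
φ(x) = sin(πx), so φ'(x) = π*cos(π*x).
Note φ(0) = φ(1) = 0, so the boundary term u·φ vanishes.
LHS = ∫_0^1 u(x) φ'(x) dx = ∫_0^1 (-π*x^2*cos(π*x) + π*x*cos(π*x) - π*cos(π*x)) dx. Term by term:
  ∫_0^1 -π*cos(π*x) dx = 0;  ∫_0^1 π*x*cos(π*x) dx = -2/π;  ∫_0^1 -π*x^2*cos(π*x) dx = 2/π.
Sum: 0 − 2/π + 2/π = 0.
So LHS = 0.
∫_0^1 v(x) φ(x) dx = ∫_0^1 (-2*x*sin(π*x) + sin(π*x)) dx. Term by term:
  ∫_0^1 -2*x*sin(π*x) dx = -2/π;  ∫_0^1 sin(π*x) dx = 2/π.
Sum: -2/π + 2/π = 0.
So RHS = -∫_0^1 v(x) φ(x) dx = 0.
LHS = RHS, so the identity holds for this test φ.
Moreover u is smooth here and v(x) = u'(x) = 1 - 2*x pointwise, so the identity holds for every test function. Hence v is the weak derivative of u.


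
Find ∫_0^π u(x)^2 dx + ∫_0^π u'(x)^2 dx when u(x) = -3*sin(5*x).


||u||_{H^1(0,π)}^2 = 117*π

u'(x) = -15*cos(5*x).
Expand u² and (u')² and integrate term by term on (0, π), using: for integers n ≥ 1, ∫_0^π sin²(nx) dx = ∫_0^π cos²(nx) dx = π/2; for n ≠ n', ∫_0^π sin(nx)sin(n'x) dx = ∫_0^π cos(nx)cos(n'x) dx = 0; and by product-to-sum, ∫_0^π sin(nx)cos(n'x) dx = ½∫_0^π [sin((n+n')x) + sin((n−n')x)] dx, which is 0 when n+n' is even and 2n/(n²−n'²) when n+n' is odd (it need not vanish on (0, π)).
  u² squared terms: (-3)²·∫sin(5x)² dx = 9·π/2 = 9*π/2.
  So ∫_0^π u² dx = 9*π/2.
  (u')² squared terms: (-15)²·∫cos(5x)² dx = 225·π/2 = 225*π/2.
  So ∫_0^π (u')² dx = 225*π/2.
||u||_{H^1}^2 = (9*π/2) + (225*π/2) = 117*π.


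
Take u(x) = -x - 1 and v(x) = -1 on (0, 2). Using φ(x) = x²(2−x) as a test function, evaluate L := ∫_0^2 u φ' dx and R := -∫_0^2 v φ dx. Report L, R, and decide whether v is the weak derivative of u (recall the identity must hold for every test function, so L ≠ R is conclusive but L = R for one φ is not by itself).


LHS = 4/3, RHS = 4/3. Yes, v = u' weakly.

u(x) = -x - 1, classical derivative u'(x) = -1.
φ(x) = x²(2−x), so φ'(x) = x*(4 - 3*x).
Note φ(0) = φ(2) = 0, so the boundary term u·φ vanishes.
LHS = ∫_0^2 u(x) φ'(x) dx = ∫_0^2 (3*x^3 - x^2 - 4*x) dx. Term by term:
  ∫_0^2 3*x^3 dx = 12;  ∫_0^2 -x^2 dx = -8/3;  ∫_0^2 -4*x dx = -8.
Sum: 12 − 8/3 − 8 = 4/3.
So LHS = 4/3.
∫_0^2 v(x) φ(x) dx = ∫_0^2 (x^3 - 2*x^2) dx. Term by term:
  ∫_0^2 x^3 dx = 4;  ∫_0^2 -2*x^2 dx = -16/3.
Sum: 4 − 16/3 = -4/3.
So RHS = -∫_0^2 v(x) φ(x) dx = 4/3.
LHS = RHS, so the identity holds for this test φ.
Moreover u is smooth here and v(x) = u'(x) = -1 pointwise, so the identity holds for every test function. Hence v is the weak derivative of u.
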